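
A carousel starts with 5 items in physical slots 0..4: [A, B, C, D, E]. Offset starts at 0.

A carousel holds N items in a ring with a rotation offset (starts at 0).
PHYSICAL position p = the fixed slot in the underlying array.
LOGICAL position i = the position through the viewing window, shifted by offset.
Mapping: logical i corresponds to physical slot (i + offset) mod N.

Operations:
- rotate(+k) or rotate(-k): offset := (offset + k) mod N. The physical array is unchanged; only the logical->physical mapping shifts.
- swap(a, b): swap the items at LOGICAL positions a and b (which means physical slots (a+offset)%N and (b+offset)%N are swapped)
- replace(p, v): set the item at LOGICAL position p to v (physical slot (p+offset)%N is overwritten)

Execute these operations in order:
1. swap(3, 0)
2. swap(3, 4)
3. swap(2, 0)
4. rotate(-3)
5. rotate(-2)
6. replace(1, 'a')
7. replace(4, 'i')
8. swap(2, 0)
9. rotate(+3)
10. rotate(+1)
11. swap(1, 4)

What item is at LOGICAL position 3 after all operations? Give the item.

Answer: C

Derivation:
After op 1 (swap(3, 0)): offset=0, physical=[D,B,C,A,E], logical=[D,B,C,A,E]
After op 2 (swap(3, 4)): offset=0, physical=[D,B,C,E,A], logical=[D,B,C,E,A]
After op 3 (swap(2, 0)): offset=0, physical=[C,B,D,E,A], logical=[C,B,D,E,A]
After op 4 (rotate(-3)): offset=2, physical=[C,B,D,E,A], logical=[D,E,A,C,B]
After op 5 (rotate(-2)): offset=0, physical=[C,B,D,E,A], logical=[C,B,D,E,A]
After op 6 (replace(1, 'a')): offset=0, physical=[C,a,D,E,A], logical=[C,a,D,E,A]
After op 7 (replace(4, 'i')): offset=0, physical=[C,a,D,E,i], logical=[C,a,D,E,i]
After op 8 (swap(2, 0)): offset=0, physical=[D,a,C,E,i], logical=[D,a,C,E,i]
After op 9 (rotate(+3)): offset=3, physical=[D,a,C,E,i], logical=[E,i,D,a,C]
After op 10 (rotate(+1)): offset=4, physical=[D,a,C,E,i], logical=[i,D,a,C,E]
After op 11 (swap(1, 4)): offset=4, physical=[E,a,C,D,i], logical=[i,E,a,C,D]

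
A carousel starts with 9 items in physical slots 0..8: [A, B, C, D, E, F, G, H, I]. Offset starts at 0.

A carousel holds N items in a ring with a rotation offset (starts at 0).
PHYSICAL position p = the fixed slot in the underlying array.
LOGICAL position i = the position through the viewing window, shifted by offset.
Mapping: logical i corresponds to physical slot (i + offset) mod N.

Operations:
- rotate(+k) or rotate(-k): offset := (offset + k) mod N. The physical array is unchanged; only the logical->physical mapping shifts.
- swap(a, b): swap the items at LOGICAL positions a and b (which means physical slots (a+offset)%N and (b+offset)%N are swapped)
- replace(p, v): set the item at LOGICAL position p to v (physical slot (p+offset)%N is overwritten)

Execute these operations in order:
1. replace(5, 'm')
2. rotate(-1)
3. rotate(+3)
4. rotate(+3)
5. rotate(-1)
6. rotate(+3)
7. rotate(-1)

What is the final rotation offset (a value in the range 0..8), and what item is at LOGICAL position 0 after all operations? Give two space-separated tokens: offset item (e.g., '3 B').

Answer: 6 G

Derivation:
After op 1 (replace(5, 'm')): offset=0, physical=[A,B,C,D,E,m,G,H,I], logical=[A,B,C,D,E,m,G,H,I]
After op 2 (rotate(-1)): offset=8, physical=[A,B,C,D,E,m,G,H,I], logical=[I,A,B,C,D,E,m,G,H]
After op 3 (rotate(+3)): offset=2, physical=[A,B,C,D,E,m,G,H,I], logical=[C,D,E,m,G,H,I,A,B]
After op 4 (rotate(+3)): offset=5, physical=[A,B,C,D,E,m,G,H,I], logical=[m,G,H,I,A,B,C,D,E]
After op 5 (rotate(-1)): offset=4, physical=[A,B,C,D,E,m,G,H,I], logical=[E,m,G,H,I,A,B,C,D]
After op 6 (rotate(+3)): offset=7, physical=[A,B,C,D,E,m,G,H,I], logical=[H,I,A,B,C,D,E,m,G]
After op 7 (rotate(-1)): offset=6, physical=[A,B,C,D,E,m,G,H,I], logical=[G,H,I,A,B,C,D,E,m]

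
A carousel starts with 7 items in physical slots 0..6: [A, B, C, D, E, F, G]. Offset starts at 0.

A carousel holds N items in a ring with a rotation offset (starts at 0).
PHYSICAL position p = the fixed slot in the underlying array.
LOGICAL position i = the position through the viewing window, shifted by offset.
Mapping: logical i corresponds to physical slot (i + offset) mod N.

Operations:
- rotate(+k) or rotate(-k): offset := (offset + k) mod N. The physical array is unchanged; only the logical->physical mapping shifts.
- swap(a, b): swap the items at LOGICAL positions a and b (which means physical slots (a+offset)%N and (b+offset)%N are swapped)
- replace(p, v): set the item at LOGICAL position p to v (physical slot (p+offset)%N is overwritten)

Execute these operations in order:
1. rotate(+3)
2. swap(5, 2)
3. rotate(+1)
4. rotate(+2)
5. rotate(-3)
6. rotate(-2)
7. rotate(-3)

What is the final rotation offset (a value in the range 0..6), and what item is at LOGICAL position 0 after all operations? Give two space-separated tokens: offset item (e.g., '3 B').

Answer: 5 B

Derivation:
After op 1 (rotate(+3)): offset=3, physical=[A,B,C,D,E,F,G], logical=[D,E,F,G,A,B,C]
After op 2 (swap(5, 2)): offset=3, physical=[A,F,C,D,E,B,G], logical=[D,E,B,G,A,F,C]
After op 3 (rotate(+1)): offset=4, physical=[A,F,C,D,E,B,G], logical=[E,B,G,A,F,C,D]
After op 4 (rotate(+2)): offset=6, physical=[A,F,C,D,E,B,G], logical=[G,A,F,C,D,E,B]
After op 5 (rotate(-3)): offset=3, physical=[A,F,C,D,E,B,G], logical=[D,E,B,G,A,F,C]
After op 6 (rotate(-2)): offset=1, physical=[A,F,C,D,E,B,G], logical=[F,C,D,E,B,G,A]
After op 7 (rotate(-3)): offset=5, physical=[A,F,C,D,E,B,G], logical=[B,G,A,F,C,D,E]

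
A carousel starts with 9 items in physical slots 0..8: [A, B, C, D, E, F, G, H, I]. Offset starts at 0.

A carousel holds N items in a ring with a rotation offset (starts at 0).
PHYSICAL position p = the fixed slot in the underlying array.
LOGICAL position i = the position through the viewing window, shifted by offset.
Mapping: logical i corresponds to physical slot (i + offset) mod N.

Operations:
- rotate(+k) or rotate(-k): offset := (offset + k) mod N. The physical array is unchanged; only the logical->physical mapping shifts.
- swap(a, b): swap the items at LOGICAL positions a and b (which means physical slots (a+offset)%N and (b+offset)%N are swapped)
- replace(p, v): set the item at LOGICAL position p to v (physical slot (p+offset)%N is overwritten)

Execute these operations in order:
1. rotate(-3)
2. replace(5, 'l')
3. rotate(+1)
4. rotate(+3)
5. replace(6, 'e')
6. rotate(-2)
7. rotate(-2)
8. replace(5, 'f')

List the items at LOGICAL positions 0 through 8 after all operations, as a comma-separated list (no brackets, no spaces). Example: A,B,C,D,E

After op 1 (rotate(-3)): offset=6, physical=[A,B,C,D,E,F,G,H,I], logical=[G,H,I,A,B,C,D,E,F]
After op 2 (replace(5, 'l')): offset=6, physical=[A,B,l,D,E,F,G,H,I], logical=[G,H,I,A,B,l,D,E,F]
After op 3 (rotate(+1)): offset=7, physical=[A,B,l,D,E,F,G,H,I], logical=[H,I,A,B,l,D,E,F,G]
After op 4 (rotate(+3)): offset=1, physical=[A,B,l,D,E,F,G,H,I], logical=[B,l,D,E,F,G,H,I,A]
After op 5 (replace(6, 'e')): offset=1, physical=[A,B,l,D,E,F,G,e,I], logical=[B,l,D,E,F,G,e,I,A]
After op 6 (rotate(-2)): offset=8, physical=[A,B,l,D,E,F,G,e,I], logical=[I,A,B,l,D,E,F,G,e]
After op 7 (rotate(-2)): offset=6, physical=[A,B,l,D,E,F,G,e,I], logical=[G,e,I,A,B,l,D,E,F]
After op 8 (replace(5, 'f')): offset=6, physical=[A,B,f,D,E,F,G,e,I], logical=[G,e,I,A,B,f,D,E,F]

Answer: G,e,I,A,B,f,D,E,F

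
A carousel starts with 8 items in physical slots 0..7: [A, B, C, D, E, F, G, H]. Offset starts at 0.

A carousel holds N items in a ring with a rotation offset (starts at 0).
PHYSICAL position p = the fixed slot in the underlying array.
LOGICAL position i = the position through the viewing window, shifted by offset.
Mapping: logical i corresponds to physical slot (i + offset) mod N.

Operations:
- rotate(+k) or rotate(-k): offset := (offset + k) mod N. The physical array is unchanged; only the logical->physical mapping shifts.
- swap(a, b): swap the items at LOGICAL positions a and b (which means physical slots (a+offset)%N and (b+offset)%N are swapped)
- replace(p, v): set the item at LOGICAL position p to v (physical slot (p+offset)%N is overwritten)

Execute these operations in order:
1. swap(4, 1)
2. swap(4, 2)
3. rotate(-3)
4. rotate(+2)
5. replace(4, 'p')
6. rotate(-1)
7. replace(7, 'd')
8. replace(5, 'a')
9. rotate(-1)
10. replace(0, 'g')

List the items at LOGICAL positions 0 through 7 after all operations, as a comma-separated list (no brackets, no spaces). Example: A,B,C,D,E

After op 1 (swap(4, 1)): offset=0, physical=[A,E,C,D,B,F,G,H], logical=[A,E,C,D,B,F,G,H]
After op 2 (swap(4, 2)): offset=0, physical=[A,E,B,D,C,F,G,H], logical=[A,E,B,D,C,F,G,H]
After op 3 (rotate(-3)): offset=5, physical=[A,E,B,D,C,F,G,H], logical=[F,G,H,A,E,B,D,C]
After op 4 (rotate(+2)): offset=7, physical=[A,E,B,D,C,F,G,H], logical=[H,A,E,B,D,C,F,G]
After op 5 (replace(4, 'p')): offset=7, physical=[A,E,B,p,C,F,G,H], logical=[H,A,E,B,p,C,F,G]
After op 6 (rotate(-1)): offset=6, physical=[A,E,B,p,C,F,G,H], logical=[G,H,A,E,B,p,C,F]
After op 7 (replace(7, 'd')): offset=6, physical=[A,E,B,p,C,d,G,H], logical=[G,H,A,E,B,p,C,d]
After op 8 (replace(5, 'a')): offset=6, physical=[A,E,B,a,C,d,G,H], logical=[G,H,A,E,B,a,C,d]
After op 9 (rotate(-1)): offset=5, physical=[A,E,B,a,C,d,G,H], logical=[d,G,H,A,E,B,a,C]
After op 10 (replace(0, 'g')): offset=5, physical=[A,E,B,a,C,g,G,H], logical=[g,G,H,A,E,B,a,C]

Answer: g,G,H,A,E,B,a,C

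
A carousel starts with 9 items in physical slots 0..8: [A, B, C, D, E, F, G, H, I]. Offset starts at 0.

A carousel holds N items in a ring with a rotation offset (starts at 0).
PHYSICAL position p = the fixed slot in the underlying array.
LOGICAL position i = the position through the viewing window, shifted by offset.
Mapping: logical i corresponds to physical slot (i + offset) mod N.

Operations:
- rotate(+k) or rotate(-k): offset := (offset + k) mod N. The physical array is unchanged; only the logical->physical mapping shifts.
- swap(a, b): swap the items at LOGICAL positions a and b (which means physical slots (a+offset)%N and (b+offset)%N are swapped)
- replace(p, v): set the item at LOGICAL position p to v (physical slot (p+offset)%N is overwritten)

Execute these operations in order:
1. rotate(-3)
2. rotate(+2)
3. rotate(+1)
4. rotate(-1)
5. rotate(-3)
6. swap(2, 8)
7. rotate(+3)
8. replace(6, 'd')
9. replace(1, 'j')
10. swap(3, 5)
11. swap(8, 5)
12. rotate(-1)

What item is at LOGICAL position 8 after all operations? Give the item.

Answer: G

Derivation:
After op 1 (rotate(-3)): offset=6, physical=[A,B,C,D,E,F,G,H,I], logical=[G,H,I,A,B,C,D,E,F]
After op 2 (rotate(+2)): offset=8, physical=[A,B,C,D,E,F,G,H,I], logical=[I,A,B,C,D,E,F,G,H]
After op 3 (rotate(+1)): offset=0, physical=[A,B,C,D,E,F,G,H,I], logical=[A,B,C,D,E,F,G,H,I]
After op 4 (rotate(-1)): offset=8, physical=[A,B,C,D,E,F,G,H,I], logical=[I,A,B,C,D,E,F,G,H]
After op 5 (rotate(-3)): offset=5, physical=[A,B,C,D,E,F,G,H,I], logical=[F,G,H,I,A,B,C,D,E]
After op 6 (swap(2, 8)): offset=5, physical=[A,B,C,D,H,F,G,E,I], logical=[F,G,E,I,A,B,C,D,H]
After op 7 (rotate(+3)): offset=8, physical=[A,B,C,D,H,F,G,E,I], logical=[I,A,B,C,D,H,F,G,E]
After op 8 (replace(6, 'd')): offset=8, physical=[A,B,C,D,H,d,G,E,I], logical=[I,A,B,C,D,H,d,G,E]
After op 9 (replace(1, 'j')): offset=8, physical=[j,B,C,D,H,d,G,E,I], logical=[I,j,B,C,D,H,d,G,E]
After op 10 (swap(3, 5)): offset=8, physical=[j,B,H,D,C,d,G,E,I], logical=[I,j,B,H,D,C,d,G,E]
After op 11 (swap(8, 5)): offset=8, physical=[j,B,H,D,E,d,G,C,I], logical=[I,j,B,H,D,E,d,G,C]
After op 12 (rotate(-1)): offset=7, physical=[j,B,H,D,E,d,G,C,I], logical=[C,I,j,B,H,D,E,d,G]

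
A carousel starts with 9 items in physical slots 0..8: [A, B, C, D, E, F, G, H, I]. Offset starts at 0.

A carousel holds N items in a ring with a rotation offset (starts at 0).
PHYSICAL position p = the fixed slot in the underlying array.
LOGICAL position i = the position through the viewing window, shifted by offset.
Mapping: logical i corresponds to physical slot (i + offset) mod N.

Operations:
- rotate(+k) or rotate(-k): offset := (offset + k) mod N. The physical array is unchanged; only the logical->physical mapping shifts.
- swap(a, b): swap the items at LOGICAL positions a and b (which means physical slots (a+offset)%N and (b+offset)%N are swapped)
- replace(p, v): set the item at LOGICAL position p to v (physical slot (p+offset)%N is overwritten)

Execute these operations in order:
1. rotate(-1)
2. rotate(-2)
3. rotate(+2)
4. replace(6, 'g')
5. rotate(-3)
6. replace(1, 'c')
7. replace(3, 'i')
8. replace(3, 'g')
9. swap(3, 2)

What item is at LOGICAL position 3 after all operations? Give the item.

Answer: H

Derivation:
After op 1 (rotate(-1)): offset=8, physical=[A,B,C,D,E,F,G,H,I], logical=[I,A,B,C,D,E,F,G,H]
After op 2 (rotate(-2)): offset=6, physical=[A,B,C,D,E,F,G,H,I], logical=[G,H,I,A,B,C,D,E,F]
After op 3 (rotate(+2)): offset=8, physical=[A,B,C,D,E,F,G,H,I], logical=[I,A,B,C,D,E,F,G,H]
After op 4 (replace(6, 'g')): offset=8, physical=[A,B,C,D,E,g,G,H,I], logical=[I,A,B,C,D,E,g,G,H]
After op 5 (rotate(-3)): offset=5, physical=[A,B,C,D,E,g,G,H,I], logical=[g,G,H,I,A,B,C,D,E]
After op 6 (replace(1, 'c')): offset=5, physical=[A,B,C,D,E,g,c,H,I], logical=[g,c,H,I,A,B,C,D,E]
After op 7 (replace(3, 'i')): offset=5, physical=[A,B,C,D,E,g,c,H,i], logical=[g,c,H,i,A,B,C,D,E]
After op 8 (replace(3, 'g')): offset=5, physical=[A,B,C,D,E,g,c,H,g], logical=[g,c,H,g,A,B,C,D,E]
After op 9 (swap(3, 2)): offset=5, physical=[A,B,C,D,E,g,c,g,H], logical=[g,c,g,H,A,B,C,D,E]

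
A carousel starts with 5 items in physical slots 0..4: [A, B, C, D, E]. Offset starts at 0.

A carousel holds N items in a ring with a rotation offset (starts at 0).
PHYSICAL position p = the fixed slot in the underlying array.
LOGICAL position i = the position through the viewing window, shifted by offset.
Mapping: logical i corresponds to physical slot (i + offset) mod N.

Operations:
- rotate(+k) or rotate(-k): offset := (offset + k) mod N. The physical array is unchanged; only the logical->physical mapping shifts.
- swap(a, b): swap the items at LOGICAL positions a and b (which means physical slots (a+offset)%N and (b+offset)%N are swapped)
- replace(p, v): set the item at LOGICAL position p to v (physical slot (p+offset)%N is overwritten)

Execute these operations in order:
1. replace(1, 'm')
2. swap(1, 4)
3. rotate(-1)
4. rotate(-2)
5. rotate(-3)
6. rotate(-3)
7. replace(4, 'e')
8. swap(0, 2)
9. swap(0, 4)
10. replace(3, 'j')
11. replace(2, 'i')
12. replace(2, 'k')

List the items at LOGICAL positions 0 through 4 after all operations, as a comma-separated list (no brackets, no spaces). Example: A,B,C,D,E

After op 1 (replace(1, 'm')): offset=0, physical=[A,m,C,D,E], logical=[A,m,C,D,E]
After op 2 (swap(1, 4)): offset=0, physical=[A,E,C,D,m], logical=[A,E,C,D,m]
After op 3 (rotate(-1)): offset=4, physical=[A,E,C,D,m], logical=[m,A,E,C,D]
After op 4 (rotate(-2)): offset=2, physical=[A,E,C,D,m], logical=[C,D,m,A,E]
After op 5 (rotate(-3)): offset=4, physical=[A,E,C,D,m], logical=[m,A,E,C,D]
After op 6 (rotate(-3)): offset=1, physical=[A,E,C,D,m], logical=[E,C,D,m,A]
After op 7 (replace(4, 'e')): offset=1, physical=[e,E,C,D,m], logical=[E,C,D,m,e]
After op 8 (swap(0, 2)): offset=1, physical=[e,D,C,E,m], logical=[D,C,E,m,e]
After op 9 (swap(0, 4)): offset=1, physical=[D,e,C,E,m], logical=[e,C,E,m,D]
After op 10 (replace(3, 'j')): offset=1, physical=[D,e,C,E,j], logical=[e,C,E,j,D]
After op 11 (replace(2, 'i')): offset=1, physical=[D,e,C,i,j], logical=[e,C,i,j,D]
After op 12 (replace(2, 'k')): offset=1, physical=[D,e,C,k,j], logical=[e,C,k,j,D]

Answer: e,C,k,j,D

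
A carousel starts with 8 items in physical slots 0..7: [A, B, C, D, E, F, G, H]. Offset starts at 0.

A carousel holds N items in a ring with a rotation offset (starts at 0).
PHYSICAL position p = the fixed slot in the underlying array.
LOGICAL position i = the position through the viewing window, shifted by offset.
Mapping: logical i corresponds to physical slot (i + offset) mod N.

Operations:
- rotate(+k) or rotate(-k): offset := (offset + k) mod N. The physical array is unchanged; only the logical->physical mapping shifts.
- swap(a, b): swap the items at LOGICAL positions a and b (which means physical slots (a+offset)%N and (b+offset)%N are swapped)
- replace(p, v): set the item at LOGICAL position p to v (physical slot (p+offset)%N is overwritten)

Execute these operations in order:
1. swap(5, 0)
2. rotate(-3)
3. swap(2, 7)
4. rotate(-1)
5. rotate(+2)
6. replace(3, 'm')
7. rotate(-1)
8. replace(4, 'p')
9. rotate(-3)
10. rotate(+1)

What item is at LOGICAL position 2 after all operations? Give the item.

Answer: A

Derivation:
After op 1 (swap(5, 0)): offset=0, physical=[F,B,C,D,E,A,G,H], logical=[F,B,C,D,E,A,G,H]
After op 2 (rotate(-3)): offset=5, physical=[F,B,C,D,E,A,G,H], logical=[A,G,H,F,B,C,D,E]
After op 3 (swap(2, 7)): offset=5, physical=[F,B,C,D,H,A,G,E], logical=[A,G,E,F,B,C,D,H]
After op 4 (rotate(-1)): offset=4, physical=[F,B,C,D,H,A,G,E], logical=[H,A,G,E,F,B,C,D]
After op 5 (rotate(+2)): offset=6, physical=[F,B,C,D,H,A,G,E], logical=[G,E,F,B,C,D,H,A]
After op 6 (replace(3, 'm')): offset=6, physical=[F,m,C,D,H,A,G,E], logical=[G,E,F,m,C,D,H,A]
After op 7 (rotate(-1)): offset=5, physical=[F,m,C,D,H,A,G,E], logical=[A,G,E,F,m,C,D,H]
After op 8 (replace(4, 'p')): offset=5, physical=[F,p,C,D,H,A,G,E], logical=[A,G,E,F,p,C,D,H]
After op 9 (rotate(-3)): offset=2, physical=[F,p,C,D,H,A,G,E], logical=[C,D,H,A,G,E,F,p]
After op 10 (rotate(+1)): offset=3, physical=[F,p,C,D,H,A,G,E], logical=[D,H,A,G,E,F,p,C]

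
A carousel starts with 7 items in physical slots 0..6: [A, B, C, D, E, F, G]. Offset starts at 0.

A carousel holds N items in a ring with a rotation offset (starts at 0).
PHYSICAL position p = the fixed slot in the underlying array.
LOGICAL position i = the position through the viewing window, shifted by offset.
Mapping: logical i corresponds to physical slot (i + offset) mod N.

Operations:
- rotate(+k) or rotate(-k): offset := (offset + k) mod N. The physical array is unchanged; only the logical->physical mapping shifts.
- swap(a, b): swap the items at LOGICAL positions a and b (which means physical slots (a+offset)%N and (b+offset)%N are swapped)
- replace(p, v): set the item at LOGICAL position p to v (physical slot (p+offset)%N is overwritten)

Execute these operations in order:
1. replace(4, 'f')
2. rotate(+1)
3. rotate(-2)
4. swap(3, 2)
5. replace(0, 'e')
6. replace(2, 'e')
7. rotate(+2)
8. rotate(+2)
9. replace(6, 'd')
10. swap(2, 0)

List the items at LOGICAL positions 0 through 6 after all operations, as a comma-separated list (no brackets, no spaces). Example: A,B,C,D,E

After op 1 (replace(4, 'f')): offset=0, physical=[A,B,C,D,f,F,G], logical=[A,B,C,D,f,F,G]
After op 2 (rotate(+1)): offset=1, physical=[A,B,C,D,f,F,G], logical=[B,C,D,f,F,G,A]
After op 3 (rotate(-2)): offset=6, physical=[A,B,C,D,f,F,G], logical=[G,A,B,C,D,f,F]
After op 4 (swap(3, 2)): offset=6, physical=[A,C,B,D,f,F,G], logical=[G,A,C,B,D,f,F]
After op 5 (replace(0, 'e')): offset=6, physical=[A,C,B,D,f,F,e], logical=[e,A,C,B,D,f,F]
After op 6 (replace(2, 'e')): offset=6, physical=[A,e,B,D,f,F,e], logical=[e,A,e,B,D,f,F]
After op 7 (rotate(+2)): offset=1, physical=[A,e,B,D,f,F,e], logical=[e,B,D,f,F,e,A]
After op 8 (rotate(+2)): offset=3, physical=[A,e,B,D,f,F,e], logical=[D,f,F,e,A,e,B]
After op 9 (replace(6, 'd')): offset=3, physical=[A,e,d,D,f,F,e], logical=[D,f,F,e,A,e,d]
After op 10 (swap(2, 0)): offset=3, physical=[A,e,d,F,f,D,e], logical=[F,f,D,e,A,e,d]

Answer: F,f,D,e,A,e,d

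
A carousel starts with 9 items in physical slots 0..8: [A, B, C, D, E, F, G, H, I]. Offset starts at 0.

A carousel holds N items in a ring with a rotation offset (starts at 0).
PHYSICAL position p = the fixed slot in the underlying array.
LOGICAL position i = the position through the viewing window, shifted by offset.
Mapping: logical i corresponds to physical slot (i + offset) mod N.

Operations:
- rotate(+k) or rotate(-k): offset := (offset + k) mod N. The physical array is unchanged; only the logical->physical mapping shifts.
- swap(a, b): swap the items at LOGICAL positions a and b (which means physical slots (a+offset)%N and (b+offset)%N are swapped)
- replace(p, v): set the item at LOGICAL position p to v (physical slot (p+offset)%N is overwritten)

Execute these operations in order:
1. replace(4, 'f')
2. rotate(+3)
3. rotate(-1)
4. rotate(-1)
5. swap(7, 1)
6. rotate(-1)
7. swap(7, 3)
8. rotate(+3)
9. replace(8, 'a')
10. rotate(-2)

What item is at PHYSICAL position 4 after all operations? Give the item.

After op 1 (replace(4, 'f')): offset=0, physical=[A,B,C,D,f,F,G,H,I], logical=[A,B,C,D,f,F,G,H,I]
After op 2 (rotate(+3)): offset=3, physical=[A,B,C,D,f,F,G,H,I], logical=[D,f,F,G,H,I,A,B,C]
After op 3 (rotate(-1)): offset=2, physical=[A,B,C,D,f,F,G,H,I], logical=[C,D,f,F,G,H,I,A,B]
After op 4 (rotate(-1)): offset=1, physical=[A,B,C,D,f,F,G,H,I], logical=[B,C,D,f,F,G,H,I,A]
After op 5 (swap(7, 1)): offset=1, physical=[A,B,I,D,f,F,G,H,C], logical=[B,I,D,f,F,G,H,C,A]
After op 6 (rotate(-1)): offset=0, physical=[A,B,I,D,f,F,G,H,C], logical=[A,B,I,D,f,F,G,H,C]
After op 7 (swap(7, 3)): offset=0, physical=[A,B,I,H,f,F,G,D,C], logical=[A,B,I,H,f,F,G,D,C]
After op 8 (rotate(+3)): offset=3, physical=[A,B,I,H,f,F,G,D,C], logical=[H,f,F,G,D,C,A,B,I]
After op 9 (replace(8, 'a')): offset=3, physical=[A,B,a,H,f,F,G,D,C], logical=[H,f,F,G,D,C,A,B,a]
After op 10 (rotate(-2)): offset=1, physical=[A,B,a,H,f,F,G,D,C], logical=[B,a,H,f,F,G,D,C,A]

Answer: f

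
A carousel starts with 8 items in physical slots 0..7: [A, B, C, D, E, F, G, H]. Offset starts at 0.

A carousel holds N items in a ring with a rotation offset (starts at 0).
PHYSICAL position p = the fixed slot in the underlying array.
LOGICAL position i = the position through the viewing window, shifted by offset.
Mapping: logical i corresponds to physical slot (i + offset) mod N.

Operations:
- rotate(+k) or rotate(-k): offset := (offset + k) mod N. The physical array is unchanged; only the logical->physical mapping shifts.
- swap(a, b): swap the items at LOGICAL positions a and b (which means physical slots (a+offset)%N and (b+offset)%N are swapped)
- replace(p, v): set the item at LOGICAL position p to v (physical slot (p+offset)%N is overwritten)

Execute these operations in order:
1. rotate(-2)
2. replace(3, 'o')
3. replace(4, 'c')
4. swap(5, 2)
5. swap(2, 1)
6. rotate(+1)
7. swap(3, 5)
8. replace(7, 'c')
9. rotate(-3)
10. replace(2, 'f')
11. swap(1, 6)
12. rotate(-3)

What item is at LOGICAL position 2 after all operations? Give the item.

Answer: A

Derivation:
After op 1 (rotate(-2)): offset=6, physical=[A,B,C,D,E,F,G,H], logical=[G,H,A,B,C,D,E,F]
After op 2 (replace(3, 'o')): offset=6, physical=[A,o,C,D,E,F,G,H], logical=[G,H,A,o,C,D,E,F]
After op 3 (replace(4, 'c')): offset=6, physical=[A,o,c,D,E,F,G,H], logical=[G,H,A,o,c,D,E,F]
After op 4 (swap(5, 2)): offset=6, physical=[D,o,c,A,E,F,G,H], logical=[G,H,D,o,c,A,E,F]
After op 5 (swap(2, 1)): offset=6, physical=[H,o,c,A,E,F,G,D], logical=[G,D,H,o,c,A,E,F]
After op 6 (rotate(+1)): offset=7, physical=[H,o,c,A,E,F,G,D], logical=[D,H,o,c,A,E,F,G]
After op 7 (swap(3, 5)): offset=7, physical=[H,o,E,A,c,F,G,D], logical=[D,H,o,E,A,c,F,G]
After op 8 (replace(7, 'c')): offset=7, physical=[H,o,E,A,c,F,c,D], logical=[D,H,o,E,A,c,F,c]
After op 9 (rotate(-3)): offset=4, physical=[H,o,E,A,c,F,c,D], logical=[c,F,c,D,H,o,E,A]
After op 10 (replace(2, 'f')): offset=4, physical=[H,o,E,A,c,F,f,D], logical=[c,F,f,D,H,o,E,A]
After op 11 (swap(1, 6)): offset=4, physical=[H,o,F,A,c,E,f,D], logical=[c,E,f,D,H,o,F,A]
After op 12 (rotate(-3)): offset=1, physical=[H,o,F,A,c,E,f,D], logical=[o,F,A,c,E,f,D,H]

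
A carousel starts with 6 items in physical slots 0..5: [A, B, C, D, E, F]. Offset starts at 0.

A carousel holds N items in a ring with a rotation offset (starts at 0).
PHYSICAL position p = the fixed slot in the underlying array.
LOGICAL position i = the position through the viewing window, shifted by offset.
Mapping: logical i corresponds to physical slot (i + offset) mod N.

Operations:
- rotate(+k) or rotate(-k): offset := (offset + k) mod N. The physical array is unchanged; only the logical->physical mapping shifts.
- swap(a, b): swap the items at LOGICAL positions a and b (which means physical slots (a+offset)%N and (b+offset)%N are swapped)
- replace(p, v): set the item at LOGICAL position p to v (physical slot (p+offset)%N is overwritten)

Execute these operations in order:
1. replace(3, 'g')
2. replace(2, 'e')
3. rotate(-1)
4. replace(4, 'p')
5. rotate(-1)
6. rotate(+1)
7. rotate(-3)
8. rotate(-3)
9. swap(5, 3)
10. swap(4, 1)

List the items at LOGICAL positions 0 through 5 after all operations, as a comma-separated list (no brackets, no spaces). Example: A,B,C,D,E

Answer: F,p,B,E,A,e

Derivation:
After op 1 (replace(3, 'g')): offset=0, physical=[A,B,C,g,E,F], logical=[A,B,C,g,E,F]
After op 2 (replace(2, 'e')): offset=0, physical=[A,B,e,g,E,F], logical=[A,B,e,g,E,F]
After op 3 (rotate(-1)): offset=5, physical=[A,B,e,g,E,F], logical=[F,A,B,e,g,E]
After op 4 (replace(4, 'p')): offset=5, physical=[A,B,e,p,E,F], logical=[F,A,B,e,p,E]
After op 5 (rotate(-1)): offset=4, physical=[A,B,e,p,E,F], logical=[E,F,A,B,e,p]
After op 6 (rotate(+1)): offset=5, physical=[A,B,e,p,E,F], logical=[F,A,B,e,p,E]
After op 7 (rotate(-3)): offset=2, physical=[A,B,e,p,E,F], logical=[e,p,E,F,A,B]
After op 8 (rotate(-3)): offset=5, physical=[A,B,e,p,E,F], logical=[F,A,B,e,p,E]
After op 9 (swap(5, 3)): offset=5, physical=[A,B,E,p,e,F], logical=[F,A,B,E,p,e]
After op 10 (swap(4, 1)): offset=5, physical=[p,B,E,A,e,F], logical=[F,p,B,E,A,e]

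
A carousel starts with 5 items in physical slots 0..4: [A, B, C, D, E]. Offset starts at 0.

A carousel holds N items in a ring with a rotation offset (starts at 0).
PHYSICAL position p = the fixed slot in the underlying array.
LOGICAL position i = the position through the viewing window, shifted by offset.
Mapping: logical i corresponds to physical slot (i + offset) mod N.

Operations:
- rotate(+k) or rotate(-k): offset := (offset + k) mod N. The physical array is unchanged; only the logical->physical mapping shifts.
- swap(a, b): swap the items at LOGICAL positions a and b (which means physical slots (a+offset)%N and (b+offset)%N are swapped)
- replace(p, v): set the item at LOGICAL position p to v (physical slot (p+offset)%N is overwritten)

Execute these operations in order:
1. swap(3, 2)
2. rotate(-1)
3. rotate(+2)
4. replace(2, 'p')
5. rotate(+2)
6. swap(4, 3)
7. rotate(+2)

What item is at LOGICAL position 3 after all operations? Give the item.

Answer: p

Derivation:
After op 1 (swap(3, 2)): offset=0, physical=[A,B,D,C,E], logical=[A,B,D,C,E]
After op 2 (rotate(-1)): offset=4, physical=[A,B,D,C,E], logical=[E,A,B,D,C]
After op 3 (rotate(+2)): offset=1, physical=[A,B,D,C,E], logical=[B,D,C,E,A]
After op 4 (replace(2, 'p')): offset=1, physical=[A,B,D,p,E], logical=[B,D,p,E,A]
After op 5 (rotate(+2)): offset=3, physical=[A,B,D,p,E], logical=[p,E,A,B,D]
After op 6 (swap(4, 3)): offset=3, physical=[A,D,B,p,E], logical=[p,E,A,D,B]
After op 7 (rotate(+2)): offset=0, physical=[A,D,B,p,E], logical=[A,D,B,p,E]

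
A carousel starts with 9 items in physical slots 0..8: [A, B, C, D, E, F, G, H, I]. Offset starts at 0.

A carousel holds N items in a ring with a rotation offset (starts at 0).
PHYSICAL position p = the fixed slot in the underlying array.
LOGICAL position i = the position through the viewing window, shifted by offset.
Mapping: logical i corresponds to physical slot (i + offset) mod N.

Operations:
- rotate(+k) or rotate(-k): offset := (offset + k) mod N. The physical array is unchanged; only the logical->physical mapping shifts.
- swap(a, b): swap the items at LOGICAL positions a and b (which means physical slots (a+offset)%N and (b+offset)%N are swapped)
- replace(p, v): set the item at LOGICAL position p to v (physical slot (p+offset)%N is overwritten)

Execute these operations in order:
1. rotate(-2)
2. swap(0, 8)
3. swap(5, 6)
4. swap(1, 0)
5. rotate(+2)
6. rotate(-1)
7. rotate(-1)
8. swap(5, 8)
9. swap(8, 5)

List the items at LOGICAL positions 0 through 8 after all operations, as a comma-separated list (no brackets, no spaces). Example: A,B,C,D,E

After op 1 (rotate(-2)): offset=7, physical=[A,B,C,D,E,F,G,H,I], logical=[H,I,A,B,C,D,E,F,G]
After op 2 (swap(0, 8)): offset=7, physical=[A,B,C,D,E,F,H,G,I], logical=[G,I,A,B,C,D,E,F,H]
After op 3 (swap(5, 6)): offset=7, physical=[A,B,C,E,D,F,H,G,I], logical=[G,I,A,B,C,E,D,F,H]
After op 4 (swap(1, 0)): offset=7, physical=[A,B,C,E,D,F,H,I,G], logical=[I,G,A,B,C,E,D,F,H]
After op 5 (rotate(+2)): offset=0, physical=[A,B,C,E,D,F,H,I,G], logical=[A,B,C,E,D,F,H,I,G]
After op 6 (rotate(-1)): offset=8, physical=[A,B,C,E,D,F,H,I,G], logical=[G,A,B,C,E,D,F,H,I]
After op 7 (rotate(-1)): offset=7, physical=[A,B,C,E,D,F,H,I,G], logical=[I,G,A,B,C,E,D,F,H]
After op 8 (swap(5, 8)): offset=7, physical=[A,B,C,H,D,F,E,I,G], logical=[I,G,A,B,C,H,D,F,E]
After op 9 (swap(8, 5)): offset=7, physical=[A,B,C,E,D,F,H,I,G], logical=[I,G,A,B,C,E,D,F,H]

Answer: I,G,A,B,C,E,D,F,H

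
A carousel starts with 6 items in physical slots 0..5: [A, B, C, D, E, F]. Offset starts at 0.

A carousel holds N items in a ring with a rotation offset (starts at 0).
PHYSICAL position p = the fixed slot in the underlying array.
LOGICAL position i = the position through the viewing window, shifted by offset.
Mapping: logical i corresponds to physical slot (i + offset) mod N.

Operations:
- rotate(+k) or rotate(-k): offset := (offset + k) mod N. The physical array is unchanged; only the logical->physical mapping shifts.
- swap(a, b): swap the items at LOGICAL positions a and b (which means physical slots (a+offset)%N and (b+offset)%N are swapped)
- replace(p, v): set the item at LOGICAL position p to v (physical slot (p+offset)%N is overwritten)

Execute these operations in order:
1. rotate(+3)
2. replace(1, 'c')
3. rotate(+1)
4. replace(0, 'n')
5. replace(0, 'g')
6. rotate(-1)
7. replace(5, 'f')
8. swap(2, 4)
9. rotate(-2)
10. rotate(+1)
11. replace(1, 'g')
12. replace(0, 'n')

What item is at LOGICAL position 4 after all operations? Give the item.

After op 1 (rotate(+3)): offset=3, physical=[A,B,C,D,E,F], logical=[D,E,F,A,B,C]
After op 2 (replace(1, 'c')): offset=3, physical=[A,B,C,D,c,F], logical=[D,c,F,A,B,C]
After op 3 (rotate(+1)): offset=4, physical=[A,B,C,D,c,F], logical=[c,F,A,B,C,D]
After op 4 (replace(0, 'n')): offset=4, physical=[A,B,C,D,n,F], logical=[n,F,A,B,C,D]
After op 5 (replace(0, 'g')): offset=4, physical=[A,B,C,D,g,F], logical=[g,F,A,B,C,D]
After op 6 (rotate(-1)): offset=3, physical=[A,B,C,D,g,F], logical=[D,g,F,A,B,C]
After op 7 (replace(5, 'f')): offset=3, physical=[A,B,f,D,g,F], logical=[D,g,F,A,B,f]
After op 8 (swap(2, 4)): offset=3, physical=[A,F,f,D,g,B], logical=[D,g,B,A,F,f]
After op 9 (rotate(-2)): offset=1, physical=[A,F,f,D,g,B], logical=[F,f,D,g,B,A]
After op 10 (rotate(+1)): offset=2, physical=[A,F,f,D,g,B], logical=[f,D,g,B,A,F]
After op 11 (replace(1, 'g')): offset=2, physical=[A,F,f,g,g,B], logical=[f,g,g,B,A,F]
After op 12 (replace(0, 'n')): offset=2, physical=[A,F,n,g,g,B], logical=[n,g,g,B,A,F]

Answer: A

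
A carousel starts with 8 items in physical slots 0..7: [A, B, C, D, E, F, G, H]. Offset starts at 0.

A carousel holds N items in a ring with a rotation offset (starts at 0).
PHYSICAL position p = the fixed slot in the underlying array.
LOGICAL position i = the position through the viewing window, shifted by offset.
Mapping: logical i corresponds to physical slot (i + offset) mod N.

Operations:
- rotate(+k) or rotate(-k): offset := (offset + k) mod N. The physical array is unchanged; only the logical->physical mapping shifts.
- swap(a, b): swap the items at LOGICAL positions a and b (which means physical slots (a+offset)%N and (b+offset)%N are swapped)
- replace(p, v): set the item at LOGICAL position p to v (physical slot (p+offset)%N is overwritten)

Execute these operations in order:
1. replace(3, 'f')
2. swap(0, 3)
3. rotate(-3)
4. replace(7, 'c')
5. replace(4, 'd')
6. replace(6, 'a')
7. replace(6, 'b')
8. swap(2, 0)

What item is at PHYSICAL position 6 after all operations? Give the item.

Answer: G

Derivation:
After op 1 (replace(3, 'f')): offset=0, physical=[A,B,C,f,E,F,G,H], logical=[A,B,C,f,E,F,G,H]
After op 2 (swap(0, 3)): offset=0, physical=[f,B,C,A,E,F,G,H], logical=[f,B,C,A,E,F,G,H]
After op 3 (rotate(-3)): offset=5, physical=[f,B,C,A,E,F,G,H], logical=[F,G,H,f,B,C,A,E]
After op 4 (replace(7, 'c')): offset=5, physical=[f,B,C,A,c,F,G,H], logical=[F,G,H,f,B,C,A,c]
After op 5 (replace(4, 'd')): offset=5, physical=[f,d,C,A,c,F,G,H], logical=[F,G,H,f,d,C,A,c]
After op 6 (replace(6, 'a')): offset=5, physical=[f,d,C,a,c,F,G,H], logical=[F,G,H,f,d,C,a,c]
After op 7 (replace(6, 'b')): offset=5, physical=[f,d,C,b,c,F,G,H], logical=[F,G,H,f,d,C,b,c]
After op 8 (swap(2, 0)): offset=5, physical=[f,d,C,b,c,H,G,F], logical=[H,G,F,f,d,C,b,c]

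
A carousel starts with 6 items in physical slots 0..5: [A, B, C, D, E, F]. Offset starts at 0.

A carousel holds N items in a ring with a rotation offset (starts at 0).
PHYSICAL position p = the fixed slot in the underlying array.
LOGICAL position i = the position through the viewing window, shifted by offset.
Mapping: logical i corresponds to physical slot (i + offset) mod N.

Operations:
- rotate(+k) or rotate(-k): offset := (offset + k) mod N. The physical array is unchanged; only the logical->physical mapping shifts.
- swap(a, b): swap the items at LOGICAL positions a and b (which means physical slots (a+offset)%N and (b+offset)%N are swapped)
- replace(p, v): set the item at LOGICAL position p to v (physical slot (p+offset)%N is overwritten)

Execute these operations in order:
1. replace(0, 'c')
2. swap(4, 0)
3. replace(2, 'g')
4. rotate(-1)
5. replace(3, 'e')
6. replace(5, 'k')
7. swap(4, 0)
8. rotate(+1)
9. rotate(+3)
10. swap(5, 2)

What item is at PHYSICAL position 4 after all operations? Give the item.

After op 1 (replace(0, 'c')): offset=0, physical=[c,B,C,D,E,F], logical=[c,B,C,D,E,F]
After op 2 (swap(4, 0)): offset=0, physical=[E,B,C,D,c,F], logical=[E,B,C,D,c,F]
After op 3 (replace(2, 'g')): offset=0, physical=[E,B,g,D,c,F], logical=[E,B,g,D,c,F]
After op 4 (rotate(-1)): offset=5, physical=[E,B,g,D,c,F], logical=[F,E,B,g,D,c]
After op 5 (replace(3, 'e')): offset=5, physical=[E,B,e,D,c,F], logical=[F,E,B,e,D,c]
After op 6 (replace(5, 'k')): offset=5, physical=[E,B,e,D,k,F], logical=[F,E,B,e,D,k]
After op 7 (swap(4, 0)): offset=5, physical=[E,B,e,F,k,D], logical=[D,E,B,e,F,k]
After op 8 (rotate(+1)): offset=0, physical=[E,B,e,F,k,D], logical=[E,B,e,F,k,D]
After op 9 (rotate(+3)): offset=3, physical=[E,B,e,F,k,D], logical=[F,k,D,E,B,e]
After op 10 (swap(5, 2)): offset=3, physical=[E,B,D,F,k,e], logical=[F,k,e,E,B,D]

Answer: k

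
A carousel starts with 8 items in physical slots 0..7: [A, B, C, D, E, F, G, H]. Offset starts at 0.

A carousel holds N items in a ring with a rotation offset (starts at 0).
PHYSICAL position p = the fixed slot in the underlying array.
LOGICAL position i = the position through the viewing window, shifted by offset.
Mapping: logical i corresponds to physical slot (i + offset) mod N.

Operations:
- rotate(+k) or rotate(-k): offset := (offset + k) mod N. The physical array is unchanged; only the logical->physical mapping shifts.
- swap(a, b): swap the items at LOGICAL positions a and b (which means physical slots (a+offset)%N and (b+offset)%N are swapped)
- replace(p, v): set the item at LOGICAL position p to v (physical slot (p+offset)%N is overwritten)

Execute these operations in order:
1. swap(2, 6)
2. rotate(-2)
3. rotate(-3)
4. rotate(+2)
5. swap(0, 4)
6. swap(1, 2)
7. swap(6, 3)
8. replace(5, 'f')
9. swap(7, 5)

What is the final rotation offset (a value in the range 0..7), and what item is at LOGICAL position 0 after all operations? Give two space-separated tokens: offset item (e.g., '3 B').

After op 1 (swap(2, 6)): offset=0, physical=[A,B,G,D,E,F,C,H], logical=[A,B,G,D,E,F,C,H]
After op 2 (rotate(-2)): offset=6, physical=[A,B,G,D,E,F,C,H], logical=[C,H,A,B,G,D,E,F]
After op 3 (rotate(-3)): offset=3, physical=[A,B,G,D,E,F,C,H], logical=[D,E,F,C,H,A,B,G]
After op 4 (rotate(+2)): offset=5, physical=[A,B,G,D,E,F,C,H], logical=[F,C,H,A,B,G,D,E]
After op 5 (swap(0, 4)): offset=5, physical=[A,F,G,D,E,B,C,H], logical=[B,C,H,A,F,G,D,E]
After op 6 (swap(1, 2)): offset=5, physical=[A,F,G,D,E,B,H,C], logical=[B,H,C,A,F,G,D,E]
After op 7 (swap(6, 3)): offset=5, physical=[D,F,G,A,E,B,H,C], logical=[B,H,C,D,F,G,A,E]
After op 8 (replace(5, 'f')): offset=5, physical=[D,F,f,A,E,B,H,C], logical=[B,H,C,D,F,f,A,E]
After op 9 (swap(7, 5)): offset=5, physical=[D,F,E,A,f,B,H,C], logical=[B,H,C,D,F,E,A,f]

Answer: 5 B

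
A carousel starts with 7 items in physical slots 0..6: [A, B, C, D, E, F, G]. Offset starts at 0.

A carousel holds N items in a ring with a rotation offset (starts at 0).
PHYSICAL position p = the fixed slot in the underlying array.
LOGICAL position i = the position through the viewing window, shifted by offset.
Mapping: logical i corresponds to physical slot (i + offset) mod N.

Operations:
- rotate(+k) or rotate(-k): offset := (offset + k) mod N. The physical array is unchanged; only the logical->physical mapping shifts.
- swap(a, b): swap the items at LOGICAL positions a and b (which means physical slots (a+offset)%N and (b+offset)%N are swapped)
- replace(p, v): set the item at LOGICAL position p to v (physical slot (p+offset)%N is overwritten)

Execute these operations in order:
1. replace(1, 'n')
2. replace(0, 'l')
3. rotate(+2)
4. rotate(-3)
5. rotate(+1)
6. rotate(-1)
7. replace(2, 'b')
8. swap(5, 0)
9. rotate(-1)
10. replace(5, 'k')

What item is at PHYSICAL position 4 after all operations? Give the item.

After op 1 (replace(1, 'n')): offset=0, physical=[A,n,C,D,E,F,G], logical=[A,n,C,D,E,F,G]
After op 2 (replace(0, 'l')): offset=0, physical=[l,n,C,D,E,F,G], logical=[l,n,C,D,E,F,G]
After op 3 (rotate(+2)): offset=2, physical=[l,n,C,D,E,F,G], logical=[C,D,E,F,G,l,n]
After op 4 (rotate(-3)): offset=6, physical=[l,n,C,D,E,F,G], logical=[G,l,n,C,D,E,F]
After op 5 (rotate(+1)): offset=0, physical=[l,n,C,D,E,F,G], logical=[l,n,C,D,E,F,G]
After op 6 (rotate(-1)): offset=6, physical=[l,n,C,D,E,F,G], logical=[G,l,n,C,D,E,F]
After op 7 (replace(2, 'b')): offset=6, physical=[l,b,C,D,E,F,G], logical=[G,l,b,C,D,E,F]
After op 8 (swap(5, 0)): offset=6, physical=[l,b,C,D,G,F,E], logical=[E,l,b,C,D,G,F]
After op 9 (rotate(-1)): offset=5, physical=[l,b,C,D,G,F,E], logical=[F,E,l,b,C,D,G]
After op 10 (replace(5, 'k')): offset=5, physical=[l,b,C,k,G,F,E], logical=[F,E,l,b,C,k,G]

Answer: G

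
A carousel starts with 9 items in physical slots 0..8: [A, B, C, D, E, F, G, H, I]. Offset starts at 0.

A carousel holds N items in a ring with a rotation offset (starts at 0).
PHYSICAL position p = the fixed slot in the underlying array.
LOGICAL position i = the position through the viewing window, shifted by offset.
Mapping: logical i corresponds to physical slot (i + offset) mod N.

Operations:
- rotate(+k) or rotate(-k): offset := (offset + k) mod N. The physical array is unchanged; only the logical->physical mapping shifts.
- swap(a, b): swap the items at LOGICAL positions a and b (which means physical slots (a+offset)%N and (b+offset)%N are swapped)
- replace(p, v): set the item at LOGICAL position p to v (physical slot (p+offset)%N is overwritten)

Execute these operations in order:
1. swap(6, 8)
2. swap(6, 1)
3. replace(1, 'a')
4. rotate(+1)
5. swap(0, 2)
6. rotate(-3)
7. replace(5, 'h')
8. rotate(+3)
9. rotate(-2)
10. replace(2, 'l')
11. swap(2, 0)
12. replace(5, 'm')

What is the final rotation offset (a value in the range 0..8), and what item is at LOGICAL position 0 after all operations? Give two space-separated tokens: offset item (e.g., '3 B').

Answer: 8 l

Derivation:
After op 1 (swap(6, 8)): offset=0, physical=[A,B,C,D,E,F,I,H,G], logical=[A,B,C,D,E,F,I,H,G]
After op 2 (swap(6, 1)): offset=0, physical=[A,I,C,D,E,F,B,H,G], logical=[A,I,C,D,E,F,B,H,G]
After op 3 (replace(1, 'a')): offset=0, physical=[A,a,C,D,E,F,B,H,G], logical=[A,a,C,D,E,F,B,H,G]
After op 4 (rotate(+1)): offset=1, physical=[A,a,C,D,E,F,B,H,G], logical=[a,C,D,E,F,B,H,G,A]
After op 5 (swap(0, 2)): offset=1, physical=[A,D,C,a,E,F,B,H,G], logical=[D,C,a,E,F,B,H,G,A]
After op 6 (rotate(-3)): offset=7, physical=[A,D,C,a,E,F,B,H,G], logical=[H,G,A,D,C,a,E,F,B]
After op 7 (replace(5, 'h')): offset=7, physical=[A,D,C,h,E,F,B,H,G], logical=[H,G,A,D,C,h,E,F,B]
After op 8 (rotate(+3)): offset=1, physical=[A,D,C,h,E,F,B,H,G], logical=[D,C,h,E,F,B,H,G,A]
After op 9 (rotate(-2)): offset=8, physical=[A,D,C,h,E,F,B,H,G], logical=[G,A,D,C,h,E,F,B,H]
After op 10 (replace(2, 'l')): offset=8, physical=[A,l,C,h,E,F,B,H,G], logical=[G,A,l,C,h,E,F,B,H]
After op 11 (swap(2, 0)): offset=8, physical=[A,G,C,h,E,F,B,H,l], logical=[l,A,G,C,h,E,F,B,H]
After op 12 (replace(5, 'm')): offset=8, physical=[A,G,C,h,m,F,B,H,l], logical=[l,A,G,C,h,m,F,B,H]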